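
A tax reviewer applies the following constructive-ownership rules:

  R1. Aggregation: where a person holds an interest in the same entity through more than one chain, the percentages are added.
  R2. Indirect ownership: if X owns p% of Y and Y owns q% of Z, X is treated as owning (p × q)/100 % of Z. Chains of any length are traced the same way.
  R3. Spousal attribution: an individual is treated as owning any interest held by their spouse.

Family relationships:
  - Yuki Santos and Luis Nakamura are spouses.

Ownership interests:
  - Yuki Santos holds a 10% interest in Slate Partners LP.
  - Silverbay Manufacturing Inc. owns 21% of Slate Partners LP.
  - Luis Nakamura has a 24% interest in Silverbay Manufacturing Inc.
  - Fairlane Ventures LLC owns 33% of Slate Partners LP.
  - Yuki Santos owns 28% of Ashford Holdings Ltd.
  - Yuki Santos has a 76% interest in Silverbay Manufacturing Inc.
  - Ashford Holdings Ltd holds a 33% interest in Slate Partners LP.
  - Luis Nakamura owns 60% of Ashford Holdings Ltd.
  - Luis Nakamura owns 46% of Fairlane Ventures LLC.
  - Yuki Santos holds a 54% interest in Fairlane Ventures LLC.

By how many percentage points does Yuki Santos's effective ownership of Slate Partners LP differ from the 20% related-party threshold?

By spousal attribution (R3), Yuki Santos is treated as also owning Luis Nakamura's interest in Silverbay Manufacturing Inc, giving 76% + 24% = 100%.
By spousal attribution (R3), Yuki Santos is treated as also owning Luis Nakamura's interest in Fairlane Ventures LLC, giving 54% + 46% = 100%.
By spousal attribution (R3), Yuki Santos is treated as also owning Luis Nakamura's interest in Ashford Holdings Ltd, giving 28% + 60% = 88%.
Chain via Silverbay Manufacturing Inc. (R2): 100% × 21% = 21% of Slate Partners LP.
Chain via Fairlane Ventures LLC (R2): 100% × 33% = 33% of Slate Partners LP.
Chain via Ashford Holdings Ltd (R2): 88% × 33% = 29.04% of Slate Partners LP.
Direct interest in Slate Partners LP: 10%.
Aggregating (R1): 21% + 33% + 29.04% + 10% = 93.04%.
93.04% exceeds the 20% threshold by 73.04 percentage points.

73.04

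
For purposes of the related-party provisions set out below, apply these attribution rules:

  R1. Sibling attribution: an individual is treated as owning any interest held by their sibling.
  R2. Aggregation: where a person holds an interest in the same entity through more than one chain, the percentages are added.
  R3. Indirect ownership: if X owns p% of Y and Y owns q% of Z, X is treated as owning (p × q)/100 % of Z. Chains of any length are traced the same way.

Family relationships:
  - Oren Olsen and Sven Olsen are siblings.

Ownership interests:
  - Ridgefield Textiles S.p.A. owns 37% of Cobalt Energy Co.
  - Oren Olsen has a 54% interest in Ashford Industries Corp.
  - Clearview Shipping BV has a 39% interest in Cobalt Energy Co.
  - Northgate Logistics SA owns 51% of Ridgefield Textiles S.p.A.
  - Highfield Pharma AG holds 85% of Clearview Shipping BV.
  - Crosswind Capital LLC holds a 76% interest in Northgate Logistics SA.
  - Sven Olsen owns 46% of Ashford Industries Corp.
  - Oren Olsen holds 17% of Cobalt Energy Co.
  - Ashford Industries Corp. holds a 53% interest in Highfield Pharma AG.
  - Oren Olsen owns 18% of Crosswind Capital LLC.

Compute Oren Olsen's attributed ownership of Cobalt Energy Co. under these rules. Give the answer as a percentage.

37.150916%

By sibling attribution (R1), Oren Olsen is treated as also owning Sven Olsen's interest in Ashford Industries Corp, giving 54% + 46% = 100%.
Chain via Ashford Industries Corp. → Highfield Pharma AG → Clearview Shipping BV (R3): 100% × 53% × 85% × 39% = 17.5695% of Cobalt Energy Co.
Chain via Crosswind Capital LLC → Northgate Logistics SA → Ridgefield Textiles S.p.A. (R3): 18% × 76% × 51% × 37% = 2.581416% of Cobalt Energy Co.
Direct interest in Cobalt Energy Co: 17%.
Aggregating (R2): 17.5695% + 2.581416% + 17% = 37.150916%.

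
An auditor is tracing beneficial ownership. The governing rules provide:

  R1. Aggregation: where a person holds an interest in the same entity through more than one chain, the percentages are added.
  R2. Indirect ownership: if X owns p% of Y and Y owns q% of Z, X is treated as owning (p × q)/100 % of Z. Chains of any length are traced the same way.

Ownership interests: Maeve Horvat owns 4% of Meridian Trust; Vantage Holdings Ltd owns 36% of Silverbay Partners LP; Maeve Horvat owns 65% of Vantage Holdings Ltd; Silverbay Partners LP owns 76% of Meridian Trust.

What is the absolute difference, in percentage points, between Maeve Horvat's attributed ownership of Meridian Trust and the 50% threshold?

Chain via Vantage Holdings Ltd → Silverbay Partners LP (R2): 65% × 36% × 76% = 17.784% of Meridian Trust.
Direct interest in Meridian Trust: 4%.
Aggregating (R1): 17.784% + 4% = 21.784%.
21.784% falls short of the 50% threshold by 28.216 percentage points.

28.216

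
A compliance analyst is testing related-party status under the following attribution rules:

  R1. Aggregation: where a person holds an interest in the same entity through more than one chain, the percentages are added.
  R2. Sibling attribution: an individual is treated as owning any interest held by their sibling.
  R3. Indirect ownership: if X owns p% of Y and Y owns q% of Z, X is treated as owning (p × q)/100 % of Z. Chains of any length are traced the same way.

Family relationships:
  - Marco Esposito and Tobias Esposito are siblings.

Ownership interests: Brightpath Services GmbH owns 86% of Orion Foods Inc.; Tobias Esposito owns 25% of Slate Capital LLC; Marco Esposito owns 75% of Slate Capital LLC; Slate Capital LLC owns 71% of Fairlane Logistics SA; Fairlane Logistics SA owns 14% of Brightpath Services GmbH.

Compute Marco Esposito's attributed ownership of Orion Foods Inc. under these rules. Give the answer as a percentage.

8.5484%

By sibling attribution (R2), Marco Esposito is treated as also owning Tobias Esposito's interest in Slate Capital LLC, giving 75% + 25% = 100%.
Chain via Slate Capital LLC → Fairlane Logistics SA → Brightpath Services GmbH (R3): 100% × 71% × 14% × 86% = 8.5484% of Orion Foods Inc.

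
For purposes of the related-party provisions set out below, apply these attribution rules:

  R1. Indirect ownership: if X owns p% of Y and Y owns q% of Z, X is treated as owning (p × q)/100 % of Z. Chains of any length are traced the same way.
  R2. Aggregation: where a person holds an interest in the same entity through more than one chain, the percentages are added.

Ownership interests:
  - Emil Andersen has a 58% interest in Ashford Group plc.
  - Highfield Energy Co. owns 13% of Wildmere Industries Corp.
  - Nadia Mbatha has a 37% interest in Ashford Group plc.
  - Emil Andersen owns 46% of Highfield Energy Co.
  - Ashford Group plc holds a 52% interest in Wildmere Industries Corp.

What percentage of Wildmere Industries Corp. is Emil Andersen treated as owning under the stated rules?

36.14%

Chain via Ashford Group plc (R1): 58% × 52% = 30.16% of Wildmere Industries Corp.
Chain via Highfield Energy Co. (R1): 46% × 13% = 5.98% of Wildmere Industries Corp.
Aggregating (R2): 30.16% + 5.98% = 36.14%.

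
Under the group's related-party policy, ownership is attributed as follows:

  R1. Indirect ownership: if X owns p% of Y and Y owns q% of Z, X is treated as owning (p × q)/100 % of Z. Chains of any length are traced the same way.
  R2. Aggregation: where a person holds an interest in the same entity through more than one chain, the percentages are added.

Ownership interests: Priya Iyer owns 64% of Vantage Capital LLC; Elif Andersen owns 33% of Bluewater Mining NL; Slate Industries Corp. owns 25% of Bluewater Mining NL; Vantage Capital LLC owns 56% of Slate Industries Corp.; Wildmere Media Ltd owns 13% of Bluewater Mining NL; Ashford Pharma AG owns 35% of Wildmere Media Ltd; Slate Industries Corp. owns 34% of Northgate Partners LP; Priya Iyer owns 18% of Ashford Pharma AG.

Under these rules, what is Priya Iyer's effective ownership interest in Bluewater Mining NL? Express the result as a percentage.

Chain via Vantage Capital LLC → Slate Industries Corp. (R1): 64% × 56% × 25% = 8.96% of Bluewater Mining NL.
Chain via Ashford Pharma AG → Wildmere Media Ltd (R1): 18% × 35% × 13% = 0.819% of Bluewater Mining NL.
Aggregating (R2): 8.96% + 0.819% = 9.779%.

9.779%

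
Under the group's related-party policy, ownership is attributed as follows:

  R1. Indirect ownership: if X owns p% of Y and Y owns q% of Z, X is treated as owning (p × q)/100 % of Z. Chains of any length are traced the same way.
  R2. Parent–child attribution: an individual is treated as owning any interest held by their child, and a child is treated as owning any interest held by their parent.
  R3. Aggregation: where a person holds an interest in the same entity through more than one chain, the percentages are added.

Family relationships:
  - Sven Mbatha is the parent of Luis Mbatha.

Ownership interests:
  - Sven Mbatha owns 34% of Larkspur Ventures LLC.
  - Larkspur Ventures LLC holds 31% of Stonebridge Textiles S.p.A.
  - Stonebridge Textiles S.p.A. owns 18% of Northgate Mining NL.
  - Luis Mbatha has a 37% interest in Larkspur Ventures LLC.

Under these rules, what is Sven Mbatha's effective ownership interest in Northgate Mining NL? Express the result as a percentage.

3.9618%

By parent–child attribution (R2), Sven Mbatha is treated as also owning Luis Mbatha's interest in Larkspur Ventures LLC, giving 34% + 37% = 71%.
Chain via Larkspur Ventures LLC → Stonebridge Textiles S.p.A. (R1): 71% × 31% × 18% = 3.9618% of Northgate Mining NL.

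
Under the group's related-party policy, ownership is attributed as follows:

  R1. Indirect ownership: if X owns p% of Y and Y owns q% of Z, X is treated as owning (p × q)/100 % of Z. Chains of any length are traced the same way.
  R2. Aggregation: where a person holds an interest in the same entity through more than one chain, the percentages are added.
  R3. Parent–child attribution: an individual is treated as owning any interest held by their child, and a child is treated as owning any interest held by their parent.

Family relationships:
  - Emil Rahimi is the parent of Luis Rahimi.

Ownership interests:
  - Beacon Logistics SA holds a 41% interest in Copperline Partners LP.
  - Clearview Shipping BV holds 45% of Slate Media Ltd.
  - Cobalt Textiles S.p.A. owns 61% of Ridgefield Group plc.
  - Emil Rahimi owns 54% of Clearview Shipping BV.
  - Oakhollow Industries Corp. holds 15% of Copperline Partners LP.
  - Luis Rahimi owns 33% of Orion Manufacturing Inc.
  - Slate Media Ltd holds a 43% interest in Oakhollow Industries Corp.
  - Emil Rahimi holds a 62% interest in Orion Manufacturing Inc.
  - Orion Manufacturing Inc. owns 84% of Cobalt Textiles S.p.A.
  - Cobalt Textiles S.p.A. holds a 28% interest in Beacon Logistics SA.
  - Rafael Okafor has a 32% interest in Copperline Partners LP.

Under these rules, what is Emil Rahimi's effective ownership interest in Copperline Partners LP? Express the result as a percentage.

By parent–child attribution (R3), Emil Rahimi is treated as also owning Luis Rahimi's interest in Orion Manufacturing Inc, giving 62% + 33% = 95%.
Chain via Orion Manufacturing Inc. → Cobalt Textiles S.p.A. → Beacon Logistics SA (R1): 95% × 84% × 28% × 41% = 9.16104% of Copperline Partners LP.
Chain via Clearview Shipping BV → Slate Media Ltd → Oakhollow Industries Corp. (R1): 54% × 45% × 43% × 15% = 1.56735% of Copperline Partners LP.
Aggregating (R2): 9.16104% + 1.56735% = 10.72839%.

10.72839%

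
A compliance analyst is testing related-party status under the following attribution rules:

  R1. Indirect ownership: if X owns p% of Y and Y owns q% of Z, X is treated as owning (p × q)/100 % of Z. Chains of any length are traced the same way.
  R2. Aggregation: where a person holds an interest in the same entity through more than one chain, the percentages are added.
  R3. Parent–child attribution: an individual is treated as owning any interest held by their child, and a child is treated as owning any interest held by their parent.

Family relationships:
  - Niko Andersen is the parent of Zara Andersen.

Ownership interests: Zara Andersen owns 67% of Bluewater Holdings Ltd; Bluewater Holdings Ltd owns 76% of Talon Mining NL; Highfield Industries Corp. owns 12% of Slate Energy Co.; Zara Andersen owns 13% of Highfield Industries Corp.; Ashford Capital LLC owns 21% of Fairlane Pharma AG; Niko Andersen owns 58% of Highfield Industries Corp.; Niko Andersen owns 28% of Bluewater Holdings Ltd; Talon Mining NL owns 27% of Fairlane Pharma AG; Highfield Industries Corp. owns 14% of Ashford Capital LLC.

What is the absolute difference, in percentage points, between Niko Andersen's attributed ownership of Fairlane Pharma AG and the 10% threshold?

By parent–child attribution (R3), Niko Andersen is treated as also owning Zara Andersen's interest in Highfield Industries Corp, giving 58% + 13% = 71%.
By parent–child attribution (R3), Niko Andersen is treated as also owning Zara Andersen's interest in Bluewater Holdings Ltd, giving 28% + 67% = 95%.
Chain via Highfield Industries Corp. → Ashford Capital LLC (R1): 71% × 14% × 21% = 2.0874% of Fairlane Pharma AG.
Chain via Bluewater Holdings Ltd → Talon Mining NL (R1): 95% × 76% × 27% = 19.494% of Fairlane Pharma AG.
Aggregating (R2): 2.0874% + 19.494% = 21.5814%.
21.5814% exceeds the 10% threshold by 11.5814 percentage points.

11.5814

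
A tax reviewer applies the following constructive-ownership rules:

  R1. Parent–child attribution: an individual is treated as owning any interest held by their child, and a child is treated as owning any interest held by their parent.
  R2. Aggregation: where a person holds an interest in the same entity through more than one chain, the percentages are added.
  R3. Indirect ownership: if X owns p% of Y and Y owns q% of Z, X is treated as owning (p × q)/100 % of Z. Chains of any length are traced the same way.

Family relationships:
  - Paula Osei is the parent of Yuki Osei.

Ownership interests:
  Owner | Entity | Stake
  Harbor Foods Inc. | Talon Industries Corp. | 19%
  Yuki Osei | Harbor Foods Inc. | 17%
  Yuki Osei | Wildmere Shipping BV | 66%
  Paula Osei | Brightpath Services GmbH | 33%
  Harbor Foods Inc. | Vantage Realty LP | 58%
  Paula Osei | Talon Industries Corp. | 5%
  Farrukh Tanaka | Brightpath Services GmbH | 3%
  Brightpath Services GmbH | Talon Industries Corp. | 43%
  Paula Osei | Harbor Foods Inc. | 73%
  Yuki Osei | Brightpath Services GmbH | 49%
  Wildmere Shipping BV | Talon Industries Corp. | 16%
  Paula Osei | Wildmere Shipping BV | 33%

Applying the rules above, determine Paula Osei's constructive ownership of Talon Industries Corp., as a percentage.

73.2%

By parent–child attribution (R1), Paula Osei is treated as also owning Yuki Osei's interest in Harbor Foods Inc, giving 73% + 17% = 90%.
By parent–child attribution (R1), Paula Osei is treated as also owning Yuki Osei's interest in Brightpath Services GmbH, giving 33% + 49% = 82%.
By parent–child attribution (R1), Paula Osei is treated as also owning Yuki Osei's interest in Wildmere Shipping BV, giving 33% + 66% = 99%.
Chain via Harbor Foods Inc. (R3): 90% × 19% = 17.1% of Talon Industries Corp.
Chain via Brightpath Services GmbH (R3): 82% × 43% = 35.26% of Talon Industries Corp.
Chain via Wildmere Shipping BV (R3): 99% × 16% = 15.84% of Talon Industries Corp.
Direct interest in Talon Industries Corp: 5%.
Aggregating (R2): 17.1% + 35.26% + 15.84% + 5% = 73.2%.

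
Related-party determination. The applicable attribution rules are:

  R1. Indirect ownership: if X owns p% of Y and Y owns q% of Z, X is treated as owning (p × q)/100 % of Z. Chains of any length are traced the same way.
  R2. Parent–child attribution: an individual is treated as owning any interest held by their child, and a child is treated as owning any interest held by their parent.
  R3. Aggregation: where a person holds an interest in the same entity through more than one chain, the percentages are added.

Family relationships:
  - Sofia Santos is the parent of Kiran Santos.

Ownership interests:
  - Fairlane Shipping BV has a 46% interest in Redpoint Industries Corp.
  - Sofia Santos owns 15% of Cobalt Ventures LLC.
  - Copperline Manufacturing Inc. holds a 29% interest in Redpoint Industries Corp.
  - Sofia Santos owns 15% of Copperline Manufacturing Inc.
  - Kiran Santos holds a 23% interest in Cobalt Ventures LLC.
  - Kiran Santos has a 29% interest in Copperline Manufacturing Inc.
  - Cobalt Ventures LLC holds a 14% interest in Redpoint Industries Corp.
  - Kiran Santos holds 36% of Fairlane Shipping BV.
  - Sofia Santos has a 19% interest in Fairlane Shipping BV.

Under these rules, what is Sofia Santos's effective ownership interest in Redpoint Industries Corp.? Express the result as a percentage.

43.38%

By parent–child attribution (R2), Sofia Santos is treated as also owning Kiran Santos's interest in Fairlane Shipping BV, giving 19% + 36% = 55%.
By parent–child attribution (R2), Sofia Santos is treated as also owning Kiran Santos's interest in Cobalt Ventures LLC, giving 15% + 23% = 38%.
By parent–child attribution (R2), Sofia Santos is treated as also owning Kiran Santos's interest in Copperline Manufacturing Inc, giving 15% + 29% = 44%.
Chain via Fairlane Shipping BV (R1): 55% × 46% = 25.3% of Redpoint Industries Corp.
Chain via Cobalt Ventures LLC (R1): 38% × 14% = 5.32% of Redpoint Industries Corp.
Chain via Copperline Manufacturing Inc. (R1): 44% × 29% = 12.76% of Redpoint Industries Corp.
Aggregating (R3): 25.3% + 5.32% + 12.76% = 43.38%.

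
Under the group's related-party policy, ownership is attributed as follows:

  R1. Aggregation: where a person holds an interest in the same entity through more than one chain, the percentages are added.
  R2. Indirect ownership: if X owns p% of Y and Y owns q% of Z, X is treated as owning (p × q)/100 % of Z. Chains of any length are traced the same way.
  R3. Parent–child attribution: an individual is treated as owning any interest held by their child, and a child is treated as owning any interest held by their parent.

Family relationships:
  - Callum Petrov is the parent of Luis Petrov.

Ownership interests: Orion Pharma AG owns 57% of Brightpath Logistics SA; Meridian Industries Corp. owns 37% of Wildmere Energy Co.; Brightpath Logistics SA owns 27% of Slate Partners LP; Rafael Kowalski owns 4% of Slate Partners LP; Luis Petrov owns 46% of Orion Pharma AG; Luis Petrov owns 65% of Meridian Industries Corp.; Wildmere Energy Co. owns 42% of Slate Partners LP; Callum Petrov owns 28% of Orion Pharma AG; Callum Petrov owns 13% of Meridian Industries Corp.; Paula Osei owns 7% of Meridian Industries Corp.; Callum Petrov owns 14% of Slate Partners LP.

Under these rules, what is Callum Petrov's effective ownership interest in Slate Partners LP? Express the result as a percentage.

37.5098%

By parent–child attribution (R3), Callum Petrov is treated as also owning Luis Petrov's interest in Meridian Industries Corp, giving 13% + 65% = 78%.
By parent–child attribution (R3), Callum Petrov is treated as also owning Luis Petrov's interest in Orion Pharma AG, giving 28% + 46% = 74%.
Chain via Meridian Industries Corp. → Wildmere Energy Co. (R2): 78% × 37% × 42% = 12.1212% of Slate Partners LP.
Chain via Orion Pharma AG → Brightpath Logistics SA (R2): 74% × 57% × 27% = 11.3886% of Slate Partners LP.
Direct interest in Slate Partners LP: 14%.
Aggregating (R1): 12.1212% + 11.3886% + 14% = 37.5098%.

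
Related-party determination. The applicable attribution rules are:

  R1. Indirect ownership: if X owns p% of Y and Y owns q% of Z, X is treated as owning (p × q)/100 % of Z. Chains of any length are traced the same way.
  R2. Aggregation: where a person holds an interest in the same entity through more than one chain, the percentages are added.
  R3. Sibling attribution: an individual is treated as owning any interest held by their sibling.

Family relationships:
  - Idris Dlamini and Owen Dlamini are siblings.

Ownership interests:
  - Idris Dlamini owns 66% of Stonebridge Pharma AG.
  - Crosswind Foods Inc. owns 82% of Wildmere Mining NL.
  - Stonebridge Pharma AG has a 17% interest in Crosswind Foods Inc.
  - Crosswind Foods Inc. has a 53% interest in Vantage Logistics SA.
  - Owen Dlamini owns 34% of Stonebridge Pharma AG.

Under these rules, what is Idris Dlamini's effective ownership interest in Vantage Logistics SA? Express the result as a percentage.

By sibling attribution (R3), Idris Dlamini is treated as also owning Owen Dlamini's interest in Stonebridge Pharma AG, giving 66% + 34% = 100%.
Chain via Stonebridge Pharma AG → Crosswind Foods Inc. (R1): 100% × 17% × 53% = 9.01% of Vantage Logistics SA.

9.01%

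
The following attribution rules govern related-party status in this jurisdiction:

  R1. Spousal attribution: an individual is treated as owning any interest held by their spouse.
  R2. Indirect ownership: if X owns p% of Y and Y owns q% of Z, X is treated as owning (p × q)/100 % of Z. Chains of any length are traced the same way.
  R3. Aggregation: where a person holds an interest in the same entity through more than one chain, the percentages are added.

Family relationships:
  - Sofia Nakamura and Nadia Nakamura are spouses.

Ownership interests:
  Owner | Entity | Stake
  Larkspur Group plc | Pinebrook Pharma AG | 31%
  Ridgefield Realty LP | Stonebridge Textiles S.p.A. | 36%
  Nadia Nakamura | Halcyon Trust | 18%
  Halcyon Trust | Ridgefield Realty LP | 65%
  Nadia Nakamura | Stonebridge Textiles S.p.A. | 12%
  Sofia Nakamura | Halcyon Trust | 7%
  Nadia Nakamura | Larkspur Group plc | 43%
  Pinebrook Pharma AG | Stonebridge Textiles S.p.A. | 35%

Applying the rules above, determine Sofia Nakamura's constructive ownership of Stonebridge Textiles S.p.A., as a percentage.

22.5155%

By spousal attribution (R1), Sofia Nakamura is treated as also owning Nadia Nakamura's interest in Halcyon Trust, giving 7% + 18% = 25%.
By spousal attribution (R1), Sofia Nakamura is treated as owning Nadia Nakamura's 43% interest in Larkspur Group plc.
By spousal attribution (R1), Sofia Nakamura is treated as owning Nadia Nakamura's 12% interest in Stonebridge Textiles S.p.A.
Chain via Halcyon Trust → Ridgefield Realty LP (R2): 25% × 65% × 36% = 5.85% of Stonebridge Textiles S.p.A.
Chain via Larkspur Group plc → Pinebrook Pharma AG (R2): 43% × 31% × 35% = 4.6655% of Stonebridge Textiles S.p.A.
Direct interest in Stonebridge Textiles S.p.A: 12%.
Aggregating (R3): 5.85% + 4.6655% + 12% = 22.5155%.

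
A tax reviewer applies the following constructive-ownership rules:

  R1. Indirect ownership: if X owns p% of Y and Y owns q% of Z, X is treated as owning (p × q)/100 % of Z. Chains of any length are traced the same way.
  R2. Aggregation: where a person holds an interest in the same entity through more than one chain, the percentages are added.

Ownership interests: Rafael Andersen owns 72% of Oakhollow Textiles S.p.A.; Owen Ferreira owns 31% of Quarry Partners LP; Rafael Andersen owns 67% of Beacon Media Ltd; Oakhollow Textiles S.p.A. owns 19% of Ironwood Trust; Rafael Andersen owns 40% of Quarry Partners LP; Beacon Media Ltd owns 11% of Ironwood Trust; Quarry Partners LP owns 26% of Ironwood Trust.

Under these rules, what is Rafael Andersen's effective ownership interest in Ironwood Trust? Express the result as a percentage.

31.45%

Chain via Beacon Media Ltd (R1): 67% × 11% = 7.37% of Ironwood Trust.
Chain via Quarry Partners LP (R1): 40% × 26% = 10.4% of Ironwood Trust.
Chain via Oakhollow Textiles S.p.A. (R1): 72% × 19% = 13.68% of Ironwood Trust.
Aggregating (R2): 7.37% + 10.4% + 13.68% = 31.45%.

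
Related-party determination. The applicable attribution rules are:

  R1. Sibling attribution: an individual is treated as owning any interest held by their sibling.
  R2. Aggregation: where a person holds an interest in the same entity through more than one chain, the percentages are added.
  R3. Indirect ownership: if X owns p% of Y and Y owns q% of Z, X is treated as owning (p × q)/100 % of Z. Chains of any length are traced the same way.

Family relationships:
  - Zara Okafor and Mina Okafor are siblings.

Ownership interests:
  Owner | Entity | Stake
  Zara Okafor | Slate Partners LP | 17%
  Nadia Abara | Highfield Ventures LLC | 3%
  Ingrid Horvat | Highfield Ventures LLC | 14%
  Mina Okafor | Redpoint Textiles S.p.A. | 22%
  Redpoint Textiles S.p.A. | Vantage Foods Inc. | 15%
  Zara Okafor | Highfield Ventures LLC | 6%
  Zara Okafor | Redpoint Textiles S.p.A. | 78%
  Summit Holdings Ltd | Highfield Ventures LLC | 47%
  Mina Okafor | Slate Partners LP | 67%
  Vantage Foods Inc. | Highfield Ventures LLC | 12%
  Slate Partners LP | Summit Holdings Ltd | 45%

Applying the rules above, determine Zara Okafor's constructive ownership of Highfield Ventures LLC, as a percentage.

25.566%

By sibling attribution (R1), Zara Okafor is treated as also owning Mina Okafor's interest in Redpoint Textiles S.p.A, giving 78% + 22% = 100%.
By sibling attribution (R1), Zara Okafor is treated as also owning Mina Okafor's interest in Slate Partners LP, giving 17% + 67% = 84%.
Chain via Redpoint Textiles S.p.A. → Vantage Foods Inc. (R3): 100% × 15% × 12% = 1.8% of Highfield Ventures LLC.
Chain via Slate Partners LP → Summit Holdings Ltd (R3): 84% × 45% × 47% = 17.766% of Highfield Ventures LLC.
Direct interest in Highfield Ventures LLC: 6%.
Aggregating (R2): 1.8% + 17.766% + 6% = 25.566%.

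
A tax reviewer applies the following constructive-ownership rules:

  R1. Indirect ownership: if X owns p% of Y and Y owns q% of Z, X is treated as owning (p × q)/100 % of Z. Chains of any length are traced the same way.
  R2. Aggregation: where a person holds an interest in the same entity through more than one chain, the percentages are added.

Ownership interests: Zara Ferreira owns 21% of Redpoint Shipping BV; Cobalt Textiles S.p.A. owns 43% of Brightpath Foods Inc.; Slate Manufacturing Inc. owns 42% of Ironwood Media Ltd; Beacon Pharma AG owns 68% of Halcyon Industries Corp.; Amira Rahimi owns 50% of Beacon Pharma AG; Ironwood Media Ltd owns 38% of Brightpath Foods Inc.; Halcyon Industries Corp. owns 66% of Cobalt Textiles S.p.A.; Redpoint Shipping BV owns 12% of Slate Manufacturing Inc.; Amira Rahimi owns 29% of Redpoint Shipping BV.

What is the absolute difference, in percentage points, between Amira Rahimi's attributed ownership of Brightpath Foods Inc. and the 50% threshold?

39.795392

Chain via Beacon Pharma AG → Halcyon Industries Corp. → Cobalt Textiles S.p.A. (R1): 50% × 68% × 66% × 43% = 9.6492% of Brightpath Foods Inc.
Chain via Redpoint Shipping BV → Slate Manufacturing Inc. → Ironwood Media Ltd (R1): 29% × 12% × 42% × 38% = 0.555408% of Brightpath Foods Inc.
Aggregating (R2): 9.6492% + 0.555408% = 10.204608%.
10.204608% falls short of the 50% threshold by 39.795392 percentage points.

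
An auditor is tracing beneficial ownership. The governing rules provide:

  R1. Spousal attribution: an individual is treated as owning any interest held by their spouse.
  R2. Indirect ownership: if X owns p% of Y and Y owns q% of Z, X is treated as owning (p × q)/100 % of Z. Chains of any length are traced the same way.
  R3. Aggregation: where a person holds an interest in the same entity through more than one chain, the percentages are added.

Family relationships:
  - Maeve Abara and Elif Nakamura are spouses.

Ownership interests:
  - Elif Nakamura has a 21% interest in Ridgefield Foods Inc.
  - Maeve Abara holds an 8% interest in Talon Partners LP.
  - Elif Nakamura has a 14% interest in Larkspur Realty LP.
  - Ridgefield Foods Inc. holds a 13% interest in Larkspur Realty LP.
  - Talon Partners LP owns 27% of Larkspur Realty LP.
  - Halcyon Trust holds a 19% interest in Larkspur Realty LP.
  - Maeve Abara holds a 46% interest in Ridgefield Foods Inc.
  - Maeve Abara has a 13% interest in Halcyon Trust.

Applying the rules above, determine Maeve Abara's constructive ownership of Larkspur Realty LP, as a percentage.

By spousal attribution (R1), Maeve Abara is treated as also owning Elif Nakamura's interest in Ridgefield Foods Inc, giving 46% + 21% = 67%.
By spousal attribution (R1), Maeve Abara is treated as owning Elif Nakamura's 14% interest in Larkspur Realty LP.
Chain via Halcyon Trust (R2): 13% × 19% = 2.47% of Larkspur Realty LP.
Chain via Talon Partners LP (R2): 8% × 27% = 2.16% of Larkspur Realty LP.
Chain via Ridgefield Foods Inc. (R2): 67% × 13% = 8.71% of Larkspur Realty LP.
Direct interest in Larkspur Realty LP: 14%.
Aggregating (R3): 2.47% + 2.16% + 8.71% + 14% = 27.34%.

27.34%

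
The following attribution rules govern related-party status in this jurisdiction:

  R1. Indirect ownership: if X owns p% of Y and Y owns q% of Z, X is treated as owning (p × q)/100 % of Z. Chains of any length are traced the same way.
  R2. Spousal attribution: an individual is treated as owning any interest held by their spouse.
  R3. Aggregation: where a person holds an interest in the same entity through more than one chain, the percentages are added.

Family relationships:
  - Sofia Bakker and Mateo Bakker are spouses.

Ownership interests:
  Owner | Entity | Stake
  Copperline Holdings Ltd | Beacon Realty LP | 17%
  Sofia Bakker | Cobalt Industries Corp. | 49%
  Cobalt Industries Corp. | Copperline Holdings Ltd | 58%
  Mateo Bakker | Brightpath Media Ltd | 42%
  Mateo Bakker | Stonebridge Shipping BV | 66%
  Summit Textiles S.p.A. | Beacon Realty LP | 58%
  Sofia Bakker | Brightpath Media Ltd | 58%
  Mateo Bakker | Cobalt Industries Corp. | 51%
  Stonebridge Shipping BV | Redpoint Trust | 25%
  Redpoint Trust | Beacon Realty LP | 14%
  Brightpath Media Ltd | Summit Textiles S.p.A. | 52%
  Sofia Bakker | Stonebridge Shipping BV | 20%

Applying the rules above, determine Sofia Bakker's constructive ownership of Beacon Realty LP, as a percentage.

43.03%

By spousal attribution (R2), Sofia Bakker is treated as also owning Mateo Bakker's interest in Cobalt Industries Corp, giving 49% + 51% = 100%.
By spousal attribution (R2), Sofia Bakker is treated as also owning Mateo Bakker's interest in Stonebridge Shipping BV, giving 20% + 66% = 86%.
By spousal attribution (R2), Sofia Bakker is treated as also owning Mateo Bakker's interest in Brightpath Media Ltd, giving 58% + 42% = 100%.
Chain via Cobalt Industries Corp. → Copperline Holdings Ltd (R1): 100% × 58% × 17% = 9.86% of Beacon Realty LP.
Chain via Stonebridge Shipping BV → Redpoint Trust (R1): 86% × 25% × 14% = 3.01% of Beacon Realty LP.
Chain via Brightpath Media Ltd → Summit Textiles S.p.A. (R1): 100% × 52% × 58% = 30.16% of Beacon Realty LP.
Aggregating (R3): 9.86% + 3.01% + 30.16% = 43.03%.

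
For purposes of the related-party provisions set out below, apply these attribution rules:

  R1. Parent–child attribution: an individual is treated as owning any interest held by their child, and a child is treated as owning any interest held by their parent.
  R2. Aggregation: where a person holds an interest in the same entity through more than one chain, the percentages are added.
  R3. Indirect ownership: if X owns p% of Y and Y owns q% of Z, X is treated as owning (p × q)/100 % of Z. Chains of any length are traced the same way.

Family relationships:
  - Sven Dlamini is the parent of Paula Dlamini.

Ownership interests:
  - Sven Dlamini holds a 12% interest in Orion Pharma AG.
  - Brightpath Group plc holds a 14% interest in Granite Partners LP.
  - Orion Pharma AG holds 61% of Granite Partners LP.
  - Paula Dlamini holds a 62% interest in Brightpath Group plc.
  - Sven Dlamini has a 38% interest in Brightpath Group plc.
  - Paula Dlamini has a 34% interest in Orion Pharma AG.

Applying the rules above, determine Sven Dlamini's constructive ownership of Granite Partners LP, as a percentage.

42.06%

By parent–child attribution (R1), Sven Dlamini is treated as also owning Paula Dlamini's interest in Orion Pharma AG, giving 12% + 34% = 46%.
By parent–child attribution (R1), Sven Dlamini is treated as also owning Paula Dlamini's interest in Brightpath Group plc, giving 38% + 62% = 100%.
Chain via Orion Pharma AG (R3): 46% × 61% = 28.06% of Granite Partners LP.
Chain via Brightpath Group plc (R3): 100% × 14% = 14% of Granite Partners LP.
Aggregating (R2): 28.06% + 14% = 42.06%.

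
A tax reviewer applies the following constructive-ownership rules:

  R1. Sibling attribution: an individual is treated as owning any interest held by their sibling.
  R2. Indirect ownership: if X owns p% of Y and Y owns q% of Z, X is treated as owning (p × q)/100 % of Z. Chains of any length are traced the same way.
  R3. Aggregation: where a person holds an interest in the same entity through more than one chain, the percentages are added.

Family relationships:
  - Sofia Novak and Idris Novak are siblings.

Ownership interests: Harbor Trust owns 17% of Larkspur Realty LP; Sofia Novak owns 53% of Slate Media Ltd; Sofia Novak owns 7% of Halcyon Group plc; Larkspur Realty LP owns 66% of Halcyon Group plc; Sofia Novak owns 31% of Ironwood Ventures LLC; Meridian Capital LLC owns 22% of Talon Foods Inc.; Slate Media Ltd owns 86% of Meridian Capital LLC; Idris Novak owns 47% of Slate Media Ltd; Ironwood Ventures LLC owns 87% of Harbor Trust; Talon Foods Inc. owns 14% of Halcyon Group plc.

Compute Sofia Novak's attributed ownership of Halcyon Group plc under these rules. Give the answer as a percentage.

By sibling attribution (R1), Sofia Novak is treated as also owning Idris Novak's interest in Slate Media Ltd, giving 53% + 47% = 100%.
Chain via Slate Media Ltd → Meridian Capital LLC → Talon Foods Inc. (R2): 100% × 86% × 22% × 14% = 2.6488% of Halcyon Group plc.
Chain via Ironwood Ventures LLC → Harbor Trust → Larkspur Realty LP (R2): 31% × 87% × 17% × 66% = 3.026034% of Halcyon Group plc.
Direct interest in Halcyon Group plc: 7%.
Aggregating (R3): 2.6488% + 3.026034% + 7% = 12.674834%.

12.674834%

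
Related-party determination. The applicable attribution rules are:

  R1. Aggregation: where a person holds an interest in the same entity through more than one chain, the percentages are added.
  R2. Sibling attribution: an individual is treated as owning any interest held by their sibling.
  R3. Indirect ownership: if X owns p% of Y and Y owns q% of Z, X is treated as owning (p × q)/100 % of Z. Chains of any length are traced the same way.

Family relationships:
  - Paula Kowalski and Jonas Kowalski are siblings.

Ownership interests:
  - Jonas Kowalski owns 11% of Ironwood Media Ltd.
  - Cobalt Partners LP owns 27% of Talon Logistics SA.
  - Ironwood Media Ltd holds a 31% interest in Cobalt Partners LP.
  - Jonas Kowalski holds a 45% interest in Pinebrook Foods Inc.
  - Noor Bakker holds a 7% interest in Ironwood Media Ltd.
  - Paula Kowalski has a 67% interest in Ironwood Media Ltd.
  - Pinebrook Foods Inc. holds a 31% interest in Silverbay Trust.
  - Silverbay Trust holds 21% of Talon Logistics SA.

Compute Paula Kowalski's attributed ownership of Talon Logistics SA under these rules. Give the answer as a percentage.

By sibling attribution (R2), Paula Kowalski is treated as also owning Jonas Kowalski's interest in Ironwood Media Ltd, giving 67% + 11% = 78%.
By sibling attribution (R2), Paula Kowalski is treated as owning Jonas Kowalski's 45% interest in Pinebrook Foods Inc.
Chain via Ironwood Media Ltd → Cobalt Partners LP (R3): 78% × 31% × 27% = 6.5286% of Talon Logistics SA.
Chain via Pinebrook Foods Inc. → Silverbay Trust (R3): 45% × 31% × 21% = 2.9295% of Talon Logistics SA.
Aggregating (R1): 6.5286% + 2.9295% = 9.4581%.

9.4581%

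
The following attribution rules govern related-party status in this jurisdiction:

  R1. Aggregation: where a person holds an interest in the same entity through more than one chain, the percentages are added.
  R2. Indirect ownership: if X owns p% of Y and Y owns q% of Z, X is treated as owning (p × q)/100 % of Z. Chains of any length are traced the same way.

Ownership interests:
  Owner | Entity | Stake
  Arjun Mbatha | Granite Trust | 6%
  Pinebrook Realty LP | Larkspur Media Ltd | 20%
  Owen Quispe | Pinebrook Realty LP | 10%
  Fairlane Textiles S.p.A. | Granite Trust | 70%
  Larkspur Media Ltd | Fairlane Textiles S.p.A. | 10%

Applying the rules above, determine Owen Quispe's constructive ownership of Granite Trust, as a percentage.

0.14%

Chain via Pinebrook Realty LP → Larkspur Media Ltd → Fairlane Textiles S.p.A. (R2): 10% × 20% × 10% × 70% = 0.14% of Granite Trust.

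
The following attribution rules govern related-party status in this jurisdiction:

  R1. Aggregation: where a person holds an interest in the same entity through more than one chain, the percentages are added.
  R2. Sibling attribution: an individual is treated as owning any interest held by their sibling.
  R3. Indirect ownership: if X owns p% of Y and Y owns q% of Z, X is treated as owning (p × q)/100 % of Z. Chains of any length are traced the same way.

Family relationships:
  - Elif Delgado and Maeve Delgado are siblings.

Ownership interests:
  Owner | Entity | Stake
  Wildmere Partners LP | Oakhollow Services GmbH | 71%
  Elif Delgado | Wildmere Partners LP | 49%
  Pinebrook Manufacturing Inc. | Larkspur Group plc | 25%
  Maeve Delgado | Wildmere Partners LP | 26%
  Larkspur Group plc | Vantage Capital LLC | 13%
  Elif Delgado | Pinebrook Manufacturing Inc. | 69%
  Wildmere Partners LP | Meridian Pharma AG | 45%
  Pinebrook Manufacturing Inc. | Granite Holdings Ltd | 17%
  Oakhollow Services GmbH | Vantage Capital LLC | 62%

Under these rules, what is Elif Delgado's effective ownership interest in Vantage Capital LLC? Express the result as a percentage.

By sibling attribution (R2), Elif Delgado is treated as also owning Maeve Delgado's interest in Wildmere Partners LP, giving 49% + 26% = 75%.
Chain via Wildmere Partners LP → Oakhollow Services GmbH (R3): 75% × 71% × 62% = 33.015% of Vantage Capital LLC.
Chain via Pinebrook Manufacturing Inc. → Larkspur Group plc (R3): 69% × 25% × 13% = 2.2425% of Vantage Capital LLC.
Aggregating (R1): 33.015% + 2.2425% = 35.2575%.

35.2575%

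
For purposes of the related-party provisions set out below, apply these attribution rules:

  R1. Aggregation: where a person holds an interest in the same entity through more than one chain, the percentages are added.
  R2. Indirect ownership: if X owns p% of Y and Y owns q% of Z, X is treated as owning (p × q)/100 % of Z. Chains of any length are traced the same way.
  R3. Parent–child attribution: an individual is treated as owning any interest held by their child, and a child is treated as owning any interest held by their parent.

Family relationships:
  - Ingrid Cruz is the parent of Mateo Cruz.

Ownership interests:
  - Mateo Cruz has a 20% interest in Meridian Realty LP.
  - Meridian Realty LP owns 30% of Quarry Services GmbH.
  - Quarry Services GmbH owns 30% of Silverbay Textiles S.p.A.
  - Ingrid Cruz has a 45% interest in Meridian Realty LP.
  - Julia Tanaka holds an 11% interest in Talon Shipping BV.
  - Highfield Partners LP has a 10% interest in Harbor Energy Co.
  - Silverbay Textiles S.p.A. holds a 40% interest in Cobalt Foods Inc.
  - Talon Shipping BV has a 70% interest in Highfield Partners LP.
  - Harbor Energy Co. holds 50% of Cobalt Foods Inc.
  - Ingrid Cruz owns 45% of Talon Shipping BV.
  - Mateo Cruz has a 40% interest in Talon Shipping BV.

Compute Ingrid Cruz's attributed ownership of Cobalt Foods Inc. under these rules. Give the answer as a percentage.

By parent–child attribution (R3), Ingrid Cruz is treated as also owning Mateo Cruz's interest in Talon Shipping BV, giving 45% + 40% = 85%.
By parent–child attribution (R3), Ingrid Cruz is treated as also owning Mateo Cruz's interest in Meridian Realty LP, giving 45% + 20% = 65%.
Chain via Talon Shipping BV → Highfield Partners LP → Harbor Energy Co. (R2): 85% × 70% × 10% × 50% = 2.975% of Cobalt Foods Inc.
Chain via Meridian Realty LP → Quarry Services GmbH → Silverbay Textiles S.p.A. (R2): 65% × 30% × 30% × 40% = 2.34% of Cobalt Foods Inc.
Aggregating (R1): 2.975% + 2.34% = 5.315%.

5.315%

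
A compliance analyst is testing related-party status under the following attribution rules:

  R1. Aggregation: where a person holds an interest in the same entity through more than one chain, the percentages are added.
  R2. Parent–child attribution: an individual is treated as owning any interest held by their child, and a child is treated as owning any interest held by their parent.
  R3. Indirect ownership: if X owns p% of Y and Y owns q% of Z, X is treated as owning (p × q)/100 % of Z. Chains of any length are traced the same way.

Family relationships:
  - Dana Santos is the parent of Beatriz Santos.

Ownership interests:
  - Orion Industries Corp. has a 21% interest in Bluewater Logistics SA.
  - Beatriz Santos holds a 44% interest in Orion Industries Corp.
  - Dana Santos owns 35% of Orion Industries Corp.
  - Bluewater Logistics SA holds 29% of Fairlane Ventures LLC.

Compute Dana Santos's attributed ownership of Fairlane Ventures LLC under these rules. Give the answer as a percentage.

4.8111%

By parent–child attribution (R2), Dana Santos is treated as also owning Beatriz Santos's interest in Orion Industries Corp, giving 35% + 44% = 79%.
Chain via Orion Industries Corp. → Bluewater Logistics SA (R3): 79% × 21% × 29% = 4.8111% of Fairlane Ventures LLC.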